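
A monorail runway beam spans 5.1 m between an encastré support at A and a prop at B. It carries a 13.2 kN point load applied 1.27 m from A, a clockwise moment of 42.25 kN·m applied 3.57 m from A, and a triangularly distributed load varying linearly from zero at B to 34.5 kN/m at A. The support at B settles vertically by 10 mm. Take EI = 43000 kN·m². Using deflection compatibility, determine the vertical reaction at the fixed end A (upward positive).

R_A = 80.87 kN

Choose R_B as the redundant. The primary structure is the cantilever fixed at A.
Deflection at B on the released cantilever, summing each load's contribution:
  point load 13.2 at a = 1.27: Pa²(3L − a)/(6EI) = 49.78/EI
  clockwise couple 42.25 at a = 3.57: M₀a(2L − a)/(2EI) = 500/EI
  triangular load, peak 34.5 at the fixed end: w₀L⁴/(30EI) = 778/EI
  δ_0 = 1328/EI
Flexibility coefficient — unit upward force at B: δ_{BB} = L³/(3EI) = 44.22/EI.
With EI = 43000 kN·m²: δ_0 = 0.030879 m and δ_{BB} = 0.001028 m/kN.
Compatibility — the beam at B must follow the support down by 0.01 m: δ_0 − R_B·δ_{BB} = 0.01, so R_B = (0.030879 − 0.01)/0.001028 = 20.3 kN.
Vertical equilibrium: R_A = ΣP − R_B = 101.2 − 20.3 = 80.87 kN.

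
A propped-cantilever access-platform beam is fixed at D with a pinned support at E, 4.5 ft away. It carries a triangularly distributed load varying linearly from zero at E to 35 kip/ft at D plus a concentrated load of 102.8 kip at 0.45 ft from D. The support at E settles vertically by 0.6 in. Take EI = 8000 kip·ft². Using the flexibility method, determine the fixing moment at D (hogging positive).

Take the reaction at E as the redundant and release it; the primary structure is a cantilever fixed at D.
Downward deflection at the released point E due to the loads:
  triangular load, peak 35 at the fixed end: w₀L⁴/(30EI) = 478.4/EI
  point load 102.8 at a = 0.45: Pa²(3L − a)/(6EI) = 45.28/EI
  δ_0 = 523.7/EI
Flexibility coefficient — unit upward force at E: δ_{EE} = L³/(3EI) = 30.38/EI.
With EI = 8000 kip·ft²: δ_0 = 0.06546 ft and δ_{EE} = 0.003797 ft/kip.
Compatibility — the beam at E must follow the support down by 0.05 ft: δ_0 − R_E·δ_{EE} = 0.05, so R_E = (0.06546 − 0.05)/0.003797 = 4.072 kip.
Moment equilibrium about D: M_D = Σ(load moments about D) − R_E·L = 164.4 − 4.072×4.5 = 146.1 kip·ft.

M_D = 146.1 kip·ft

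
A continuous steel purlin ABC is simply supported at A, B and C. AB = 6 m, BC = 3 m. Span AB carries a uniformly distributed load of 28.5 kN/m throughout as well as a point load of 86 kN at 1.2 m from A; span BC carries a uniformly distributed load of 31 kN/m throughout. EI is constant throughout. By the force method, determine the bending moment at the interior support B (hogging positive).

Take M_B as the redundant. Released structure: two simple spans AB and BC with a hinge at B.
End slopes at the hinge B, treating each span as simply supported:
  span AB: UDL 28.5: wL³/(24EI) = 256.5/EI
  span AB: point load 86 at a = 1.2: Pab(L + a)/(6LEI) = 99.07/EI
  span BC: UDL 31: wL³/(24EI) = 34.88/EI
  relative rotation θ_0 = (355.6 + 34.88)/EI = 390.4/EI
A unit hogging moment at B produces rotation L₁/(3EI) + L₂/(3EI) = 3/EI.
Slope continuity at B: θ_0 = M_B·3/EI, so M_B = 390.4/3 = 130.1 kN·m (hogging).

M_B = 130.1 kN·m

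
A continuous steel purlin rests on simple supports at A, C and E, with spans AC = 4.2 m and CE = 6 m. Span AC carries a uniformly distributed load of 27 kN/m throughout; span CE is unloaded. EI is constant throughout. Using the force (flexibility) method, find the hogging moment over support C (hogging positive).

M_C = 24.51 kN·m

Insert a hinge at C; M_C is the redundant, and each span becomes simply supported.
End slopes at the hinge C, treating each span as simply supported:
  span AC: UDL 27: wL³/(24EI) = 83.35/EI
  relative rotation θ_0 = (83.35 + 0)/EI = 83.35/EI
A unit hogging moment at C produces rotation L₁/(3EI) + L₂/(3EI) = 3.4/EI.
Compatibility: M_C·(L₁+L₂)/(3EI) = θ_0, giving M_C = 24.51 kN·m (hogging).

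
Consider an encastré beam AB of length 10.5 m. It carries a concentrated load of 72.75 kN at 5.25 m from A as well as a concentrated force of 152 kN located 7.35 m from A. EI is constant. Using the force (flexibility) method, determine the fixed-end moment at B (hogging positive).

Take the two fixed-end moments M_A, M_B as redundants; the released structure is the simple span AB.
End rotations of the released simple span under the applied load (×1/EI):
  at A: point load 72.75 at a = 5.25: Pab(L + b)/(6LEI) = 501.3/EI
  at B: point load 72.75 at a = 5.25: Pab(L + a)/(6LEI) = 501.3/EI
  at A: point load 152 at a = 7.35: Pab(L + b)/(6LEI) = 762.5/EI
  at B: point load 152 at a = 7.35: Pab(L + a)/(6LEI) = 997.1/EI
  θ_A0 = 1264/EI,  θ_B0 = 1498/EI
Flexibility coefficients: a unit moment at one end gives L/(3EI) there and L/(6EI) at the far end, so f₁₁ = f₂₂ = 3.5/EI and f₁₂ = f₂₁ = 1.75/EI.
Compatibility — zero rotation at each built-in end:
  3.5 M_A + 1.75 M_B = 1264
  1.75 M_A + 3.5 M_B = 1498
Solving the pair gives M_A = 196 kN·m and M_B = 330.1 kN·m (hogging).

M_B = 330.1 kN·m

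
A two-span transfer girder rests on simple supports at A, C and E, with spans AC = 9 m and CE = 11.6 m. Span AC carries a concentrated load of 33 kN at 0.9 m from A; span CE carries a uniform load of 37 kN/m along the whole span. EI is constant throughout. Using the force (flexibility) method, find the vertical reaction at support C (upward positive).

Release continuity at C by inserting a hinge; the redundant is the internal moment M_C. The primary structure is two simply-supported spans AC and CE.
End slopes at the hinge C, treating each span as simply supported:
  span AC: point load 33 at a = 0.9: Pab(L + a)/(6LEI) = 44.1/EI
  span CE: UDL 37: wL³/(24EI) = 2406/EI
  relative rotation θ_0 = (44.1 + 2406)/EI = 2450/EI
A unit hogging moment at C produces rotation L₁/(3EI) + L₂/(3EI) = 6.867/EI.
Compatibility: M_C·(L₁+L₂)/(3EI) = θ_0, giving M_C = 356.9 kN·m (hogging).
Span AC, ΣM about A with M_C applied at C: R_C^{AC}·9 = 29.7 + 356.9, so R_C^{AC} = 42.95 kN and R_A = 33 − 42.95 = -9.952 kN.
Span CE, ΣM about E: R_C^{CE}·11.6 = 2489 + 356.9, so R_C^{CE} = 245.4 kN and R_E = 429.2 − 245.4 = 183.8 kN.
R_C = 42.95 + 245.4 = 288.3 kN.

R_C = 288.3 kN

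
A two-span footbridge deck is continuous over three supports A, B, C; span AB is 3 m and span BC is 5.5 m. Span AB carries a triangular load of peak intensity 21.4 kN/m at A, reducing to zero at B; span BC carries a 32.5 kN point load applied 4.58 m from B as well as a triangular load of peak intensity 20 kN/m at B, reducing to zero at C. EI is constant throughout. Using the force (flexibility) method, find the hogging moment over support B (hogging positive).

M_B = 39.47 kN·m

Insert a hinge at B; M_B is the redundant, and each span becomes simply supported.
End slopes at the hinge B, treating each span as simply supported:
  span AB: triangular load, peak 21.4: 7w₀L³/(360EI) = 11.23/EI
  span BC: point load 32.5 at a = 4.58: Pab(L + b)/(6LEI) = 26.64/EI
  span BC: triangular load, peak 20: w₀L³/(45EI) = 73.94/EI
  relative rotation θ_0 = (11.23 + 100.6)/EI = 111.8/EI
A unit hogging moment at B produces rotation L₁/(3EI) + L₂/(3EI) = 2.833/EI.
Slope continuity at B: θ_0 = M_B·2.833/EI, so M_B = 111.8/2.833 = 39.47 kN·m (hogging).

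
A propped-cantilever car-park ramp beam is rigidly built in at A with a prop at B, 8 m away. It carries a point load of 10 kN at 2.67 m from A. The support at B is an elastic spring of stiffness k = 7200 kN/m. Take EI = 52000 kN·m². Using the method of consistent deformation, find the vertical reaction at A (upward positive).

R_A = 8.575 kN

Choose R_B as the redundant. The primary structure is the cantilever fixed at A.
Free-end deflection of the primary structure under the applied loading (downward +):
  point load 10 at a = 2.67: Pa²(3L − a)/(6EI) = 253.4/EI
Tip deflection under a unit load at B: L³/(3EI) = 170.7/EI.
With EI = 52000 kN·m²: δ_0 = 0.004874 m and δ_{BB} = 0.003282 m/kN.
Compatibility — the spring shortens by R_B/k under the reaction it provides: δ_0 − R_B·δ_{BB} = R_B/k. With 1/k = 0.000139 m/kN, R_B = δ_0 / (δ_{BB} + 1/k) = 0.004874 / (0.003282 + 0.000139) = 1.425 kN.
Vertical equilibrium: R_A = ΣP − R_B = 10 − 1.425 = 8.575 kN.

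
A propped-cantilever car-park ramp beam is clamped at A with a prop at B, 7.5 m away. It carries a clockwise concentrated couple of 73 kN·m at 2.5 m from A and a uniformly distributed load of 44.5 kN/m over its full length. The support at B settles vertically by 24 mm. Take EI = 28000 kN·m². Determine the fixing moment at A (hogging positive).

Release the roller at B. Primary structure: cantilever fixed at A.
Primary-structure tip deflection at B by superposition:
  clockwise couple 73 at a = 2.5: M₀a(2L − a)/(2EI) = 1141/EI
  UDL 44.5: wL⁴/(8EI) = 17600/EI
  δ_0 = 18741/EI
Tip deflection under a unit load at B: L³/(3EI) = 140.6/EI.
With EI = 28000 kN·m²: δ_0 = 0.66931 m and δ_{BB} = 0.005022 m/kN.
Compatibility — the beam at B must follow the support down by 0.024 m: δ_0 − R_B·δ_{BB} = 0.024, so R_B = (0.66931 − 0.024)/0.005022 = 128.5 kN.
Moment equilibrium about A: M_A = Σ(load moments about A) − R_B·L = 1325 − 128.5×7.5 = 360.9 kN·m.

M_A = 360.9 kN·m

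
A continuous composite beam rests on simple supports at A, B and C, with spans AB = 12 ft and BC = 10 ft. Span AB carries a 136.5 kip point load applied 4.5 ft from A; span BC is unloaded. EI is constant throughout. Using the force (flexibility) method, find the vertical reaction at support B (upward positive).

Release continuity at B by inserting a hinge; the redundant is the internal moment M_B. The primary structure is two simply-supported spans AB and BC.
Rotations at B on the released spans (each span's end-slope, ×1/EI):
  span AB: point load 136.5 at a = 4.5: Pab(L + a)/(6LEI) = 1056/EI
  relative rotation θ_0 = (1056 + 0)/EI = 1056/EI
A unit hogging moment at B produces rotation L₁/(3EI) + L₂/(3EI) = 7.333/EI.
Compatibility: M_B·(L₁+L₂)/(3EI) = θ_0, giving M_B = 144 kip·ft (hogging).
Span AB, ΣM about A with M_B applied at B: R_B^{AB}·12 = 614.2 + 144, so R_B^{AB} = 63.18 kip and R_A = 136.5 − 63.18 = 73.32 kip.
Span BC, ΣM about C: R_B^{BC}·10 = 0 + 144, so R_B^{BC} = 14.4 kip and R_C = 0 − 14.4 = -14.4 kip.
R_B = 63.18 + 14.4 = 77.58 kip.

R_B = 77.58 kip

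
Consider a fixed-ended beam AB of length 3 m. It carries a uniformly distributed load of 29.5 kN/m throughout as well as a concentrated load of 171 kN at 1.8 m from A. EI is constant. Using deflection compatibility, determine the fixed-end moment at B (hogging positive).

M_B = 96 kN·m

Release both end moments; the primary structure is a simply-supported span AB with redundants M_A and M_B.
End rotations of the released simple span under the applied load (×1/EI):
  at A: UDL 29.5: wL³/(24EI) = 33.19/EI
  at B: UDL 29.5: wL³/(24EI) = 33.19/EI
  at A: point load 171 at a = 1.8: Pab(L + b)/(6LEI) = 86.18/EI
  at B: point load 171 at a = 1.8: Pab(L + a)/(6LEI) = 98.5/EI
  θ_A0 = 119.4/EI,  θ_B0 = 131.7/EI
Flexibility coefficients: a unit moment at one end gives L/(3EI) there and L/(6EI) at the far end, so f₁₁ = f₂₂ = 1/EI and f₁₂ = f₂₁ = 0.5/EI.
Compatibility — zero rotation at each built-in end:
  1 M_A + 0.5 M_B = 119.4
  0.5 M_A + 1 M_B = 131.7
Solving the pair gives M_A = 71.37 kN·m and M_B = 96 kN·m (hogging).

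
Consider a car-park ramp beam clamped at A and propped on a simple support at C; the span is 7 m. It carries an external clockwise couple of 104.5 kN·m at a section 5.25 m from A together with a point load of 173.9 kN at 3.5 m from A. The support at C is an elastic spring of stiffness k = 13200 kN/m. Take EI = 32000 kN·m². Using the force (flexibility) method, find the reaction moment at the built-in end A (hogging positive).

M_A = 196.7 kN·m

Release the roller at C. Primary structure: cantilever fixed at A.
Deflection at C on the released cantilever, summing each load's contribution:
  clockwise couple 104.5 at a = 5.25: M₀a(2L − a)/(2EI) = 2400/EI
  point load 173.9 at a = 3.5: Pa²(3L − a)/(6EI) = 6213/EI
  δ_0 = 8614/EI
Tip deflection under a unit load at C: L³/(3EI) = 114.3/EI.
With EI = 32000 kN·m²: δ_0 = 0.26917 m and δ_{CC} = 0.003573 m/kN.
Compatibility — the spring shortens by R_C/k under the reaction it provides: δ_0 − R_C·δ_{CC} = R_C/k. With 1/k = 0.000076 m/kN, R_C = δ_0 / (δ_{CC} + 1/k) = 0.26917 / (0.003573 + 0.000076) = 73.77 kN.
Moment equilibrium about A: M_A = Σ(load moments about A) − R_C·L = 713.1 − 73.77×7 = 196.7 kN·m.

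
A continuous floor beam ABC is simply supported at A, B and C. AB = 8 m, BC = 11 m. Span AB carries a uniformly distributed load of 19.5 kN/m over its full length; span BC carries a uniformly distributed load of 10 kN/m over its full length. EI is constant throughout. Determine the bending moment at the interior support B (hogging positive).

Insert a hinge at B; M_B is the redundant, and each span becomes simply supported.
Rotations at B on the released spans (each span's end-slope, ×1/EI):
  span AB: UDL 19.5: wL³/(24EI) = 416/EI
  span BC: UDL 10: wL³/(24EI) = 554.6/EI
  relative rotation θ_0 = (416 + 554.6)/EI = 970.6/EI
A unit hogging moment at B produces rotation L₁/(3EI) + L₂/(3EI) = 6.333/EI.
Compatibility: M_B·(L₁+L₂)/(3EI) = θ_0, giving M_B = 153.2 kN·m (hogging).

M_B = 153.2 kN·m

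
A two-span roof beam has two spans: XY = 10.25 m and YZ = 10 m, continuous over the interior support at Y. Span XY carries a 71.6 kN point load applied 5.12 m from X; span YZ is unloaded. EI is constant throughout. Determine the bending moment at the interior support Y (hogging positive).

Release continuity at Y by inserting a hinge; the redundant is the internal moment M_Y. The primary structure is two simply-supported spans XY and YZ.
Discontinuity in slope at Y on the released structure — sum the simple-span end rotations:
  span XY: point load 71.6 at a = 5.12: Pab(L + a)/(6LEI) = 470/EI
  relative rotation θ_0 = (470 + 0)/EI = 470/EI
A unit hogging moment at Y produces rotation L₁/(3EI) + L₂/(3EI) = 6.75/EI.
Slope continuity at Y: θ_0 = M_Y·6.75/EI, so M_Y = 470/6.75 = 69.63 kN·m (hogging).

M_Y = 69.63 kN·m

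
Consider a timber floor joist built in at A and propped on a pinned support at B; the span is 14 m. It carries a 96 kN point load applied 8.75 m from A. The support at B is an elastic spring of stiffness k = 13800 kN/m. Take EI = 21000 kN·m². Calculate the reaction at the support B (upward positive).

Remove the prop at B; the released (primary) structure is a cantilever built in at A.
Deflection at B on the released cantilever, summing each load's contribution:
  point load 96 at a = 8.75: Pa²(3L − a)/(6EI) = 40731/EI
Flexibility coefficient — unit upward force at B: δ_{BB} = L³/(3EI) = 914.7/EI.
With EI = 21000 kN·m²: δ_0 = 1.9396 m and δ_{BB} = 0.043556 m/kN.
Compatibility — the spring shortens by R_B/k under the reaction it provides: δ_0 − R_B·δ_{BB} = R_B/k. With 1/k = 0.000072 m/kN, R_B = δ_0 / (δ_{BB} + 1/k) = 1.9396 / (0.043556 + 0.000072) = 44.46 kN.

R_B = 44.46 kN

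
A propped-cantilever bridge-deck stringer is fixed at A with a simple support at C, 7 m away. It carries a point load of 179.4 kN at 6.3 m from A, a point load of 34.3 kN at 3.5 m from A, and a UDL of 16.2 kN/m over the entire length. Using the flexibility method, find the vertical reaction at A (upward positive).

Remove the prop at C; the released (primary) structure is a cantilever built in at A.
Deflection at C on the released cantilever, summing each load's contribution:
  point load 179.4 at a = 6.3: Pa²(3L − a)/(6EI) = 17445/EI
  point load 34.3 at a = 3.5: Pa²(3L − a)/(6EI) = 1226/EI
  UDL 16.2: wL⁴/(8EI) = 4862/EI
  δ_0 = 23532/EI
Tip deflection under a unit load at C: L³/(3EI) = 114.3/EI.
The prop prevents deflection at C: R_C = δ_0/δ_{CC} = 23532/114.3 = 205.8 kN.
Vertical equilibrium: R_A = ΣP − R_C = 327.1 − 205.8 = 121.3 kN.

R_A = 121.3 kN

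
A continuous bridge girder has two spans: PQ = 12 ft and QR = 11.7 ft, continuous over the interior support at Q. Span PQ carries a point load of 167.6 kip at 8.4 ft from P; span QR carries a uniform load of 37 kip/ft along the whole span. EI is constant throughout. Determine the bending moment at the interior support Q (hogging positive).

M_Q = 494.3 kip·ft

Take M_Q as the redundant. Released structure: two simple spans PQ and QR with a hinge at Q.
End slopes at the hinge Q, treating each span as simply supported:
  span PQ: point load 167.6 at a = 8.4: Pab(L + a)/(6LEI) = 1436/EI
  span QR: UDL 37: wL³/(24EI) = 2469/EI
  relative rotation θ_0 = (1436 + 2469)/EI = 3905/EI
A unit hogging moment at Q produces rotation L₁/(3EI) + L₂/(3EI) = 7.9/EI.
Compatibility: M_Q·(L₁+L₂)/(3EI) = θ_0, giving M_Q = 494.3 kip·ft (hogging).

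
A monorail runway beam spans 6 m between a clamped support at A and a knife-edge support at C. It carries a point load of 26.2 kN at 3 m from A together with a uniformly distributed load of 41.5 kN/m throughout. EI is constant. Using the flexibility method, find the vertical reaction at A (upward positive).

R_A = 173.6 kN

Choose R_C as the redundant. The primary structure is the cantilever fixed at A.
Downward deflection at the released point C due to the loads:
  point load 26.2 at a = 3: Pa²(3L − a)/(6EI) = 589.5/EI
  UDL 41.5: wL⁴/(8EI) = 6723/EI
  δ_0 = 7312/EI
Flexibility coefficient — unit upward force at C: δ_{CC} = L³/(3EI) = 72/EI.
Compatibility at C: δ_0 − R_C·δ_{CC} = 0, so R_C = 7312/72 = 101.6 kN.
Vertical equilibrium: R_A = ΣP − R_C = 275.2 − 101.6 = 173.6 kN.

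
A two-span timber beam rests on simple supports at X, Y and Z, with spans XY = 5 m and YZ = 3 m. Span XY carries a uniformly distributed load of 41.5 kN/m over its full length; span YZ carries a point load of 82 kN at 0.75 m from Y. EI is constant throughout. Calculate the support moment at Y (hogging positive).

Take M_Y as the redundant. Released structure: two simple spans XY and YZ with a hinge at Y.
Discontinuity in slope at Y on the released structure — sum the simple-span end rotations:
  span XY: UDL 41.5: wL³/(24EI) = 216.1/EI
  span YZ: point load 82 at a = 0.75: Pab(L + b)/(6LEI) = 40.36/EI
  relative rotation θ_0 = (216.1 + 40.36)/EI = 256.5/EI
A unit hogging moment at Y produces rotation L₁/(3EI) + L₂/(3EI) = 2.667/EI.
Slope continuity at Y: θ_0 = M_Y·2.667/EI, so M_Y = 256.5/2.667 = 96.19 kN·m (hogging).

M_Y = 96.19 kN·m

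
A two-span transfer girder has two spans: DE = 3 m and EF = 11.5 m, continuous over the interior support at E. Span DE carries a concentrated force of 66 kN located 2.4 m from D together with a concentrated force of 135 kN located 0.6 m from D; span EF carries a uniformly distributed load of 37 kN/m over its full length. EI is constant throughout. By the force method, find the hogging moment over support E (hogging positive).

Insert a hinge at E; M_E is the redundant, and each span becomes simply supported.
Rotations at E on the released spans (each span's end-slope, ×1/EI):
  span DE: point load 66 at a = 2.4: Pab(L + a)/(6LEI) = 28.51/EI
  span DE: point load 135 at a = 0.6: Pab(L + a)/(6LEI) = 38.88/EI
  span EF: UDL 37: wL³/(24EI) = 2345/EI
  relative rotation θ_0 = (67.39 + 2345)/EI = 2412/EI
A unit hogging moment at E produces rotation L₁/(3EI) + L₂/(3EI) = 4.833/EI.
Compatibility: M_E·(L₁+L₂)/(3EI) = θ_0, giving M_E = 499 kN·m (hogging).

M_E = 499 kN·m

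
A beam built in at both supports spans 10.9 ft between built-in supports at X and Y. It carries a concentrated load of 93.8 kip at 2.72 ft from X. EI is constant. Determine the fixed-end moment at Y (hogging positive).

M_Y = 47.78 kip·ft

Take the two fixed-end moments M_X, M_Y as redundants; the released structure is the simple span XY.
Simple-span end rotations at X and Y under the given loads:
  at X: point load 93.8 at a = 2.72: Pab(L + b)/(6LEI) = 608.9/EI
  at Y: point load 93.8 at a = 2.72: Pab(L + a)/(6LEI) = 434.6/EI
  θ_X0 = 608.9/EI,  θ_Y0 = 434.6/EI
Flexibility coefficients: a unit moment at one end gives L/(3EI) there and L/(6EI) at the far end, so f₁₁ = f₂₂ = 3.633/EI and f₁₂ = f₂₁ = 1.817/EI.
Compatibility — zero rotation at each built-in end:
  3.633 M_X + 1.817 M_Y = 608.9
  1.817 M_X + 3.633 M_Y = 434.6
Solving the pair gives M_X = 143.7 kip·ft and M_Y = 47.78 kip·ft (hogging).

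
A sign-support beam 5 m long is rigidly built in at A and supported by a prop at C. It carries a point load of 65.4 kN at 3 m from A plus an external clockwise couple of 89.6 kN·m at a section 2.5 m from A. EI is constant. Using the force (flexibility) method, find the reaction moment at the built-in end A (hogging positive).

Take the reaction at C as the redundant and release it; the primary structure is a cantilever fixed at A.
Downward deflection at the released point C due to the loads:
  point load 65.4 at a = 3: Pa²(3L − a)/(6EI) = 1177/EI
  clockwise couple 89.6 at a = 2.5: M₀a(2L − a)/(2EI) = 840/EI
  δ_0 = 2017/EI
Flexibility coefficient — unit upward force at C: δ_{CC} = L³/(3EI) = 41.67/EI.
Compatibility at C: δ_0 − R_C·δ_{CC} = 0, so R_C = 2017/41.67 = 48.41 kN.
Moment equilibrium about A: M_A = Σ(load moments about A) − R_C·L = 285.8 − 48.41×5 = 43.74 kN·m.

M_A = 43.74 kN·m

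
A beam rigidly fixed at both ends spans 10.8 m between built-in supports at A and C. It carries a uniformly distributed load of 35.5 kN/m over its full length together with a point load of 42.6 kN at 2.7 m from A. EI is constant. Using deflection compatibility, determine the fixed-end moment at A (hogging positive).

Take the two fixed-end moments M_A, M_C as redundants; the released structure is the simple span AC.
End rotations of the released simple span under the applied load (×1/EI):
  at A: UDL 35.5: wL³/(24EI) = 1863/EI
  at C: UDL 35.5: wL³/(24EI) = 1863/EI
  at A: point load 42.6 at a = 2.7: Pab(L + b)/(6LEI) = 271.7/EI
  at C: point load 42.6 at a = 2.7: Pab(L + a)/(6LEI) = 194.1/EI
  θ_A0 = 2135/EI,  θ_C0 = 2057/EI
Flexibility coefficients: a unit moment at one end gives L/(3EI) there and L/(6EI) at the far end, so f₁₁ = f₂₂ = 3.6/EI and f₁₂ = f₂₁ = 1.8/EI.
Compatibility — zero rotation at each built-in end:
  3.6 M_A + 1.8 M_C = 2135
  1.8 M_A + 3.6 M_C = 2057
Solving the pair gives M_A = 409.8 kN·m and M_C = 366.6 kN·m (hogging).

M_A = 409.8 kN·m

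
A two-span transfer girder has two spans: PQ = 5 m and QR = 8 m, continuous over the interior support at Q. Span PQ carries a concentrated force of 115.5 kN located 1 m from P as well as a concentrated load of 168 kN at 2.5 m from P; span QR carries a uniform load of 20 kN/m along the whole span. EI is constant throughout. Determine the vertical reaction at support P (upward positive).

Insert a hinge at Q; M_Q is the redundant, and each span becomes simply supported.
Discontinuity in slope at Q on the released structure — sum the simple-span end rotations:
  span PQ: point load 115.5 at a = 1: Pab(L + a)/(6LEI) = 92.4/EI
  span PQ: point load 168 at a = 2.5: Pab(L + a)/(6LEI) = 262.5/EI
  span QR: UDL 20: wL³/(24EI) = 426.7/EI
  relative rotation θ_0 = (354.9 + 426.7)/EI = 781.6/EI
A unit hogging moment at Q produces rotation L₁/(3EI) + L₂/(3EI) = 4.333/EI.
Slope continuity at Q: θ_0 = M_Q·4.333/EI, so M_Q = 781.6/4.333 = 180.4 kN·m (hogging).
Span PQ, ΣM about P with M_Q applied at Q: R_Q^{PQ}·5 = 535.5 + 180.4, so R_Q^{PQ} = 143.2 kN and R_P = 283.5 − 143.2 = 140.3 kN.

R_P = 140.3 kN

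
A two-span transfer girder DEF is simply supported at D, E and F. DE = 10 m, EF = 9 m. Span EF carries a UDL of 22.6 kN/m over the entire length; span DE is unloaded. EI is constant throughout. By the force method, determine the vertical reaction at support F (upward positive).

Insert a hinge at E; M_E is the redundant, and each span becomes simply supported.
Rotations at E on the released spans (each span's end-slope, ×1/EI):
  span EF: UDL 22.6: wL³/(24EI) = 686.5/EI
  relative rotation θ_0 = (0 + 686.5)/EI = 686.5/EI
A unit hogging moment at E produces rotation L₁/(3EI) + L₂/(3EI) = 6.333/EI.
Slope continuity at E: θ_0 = M_E·6.333/EI, so M_E = 686.5/6.333 = 108.4 kN·m (hogging).
Span EF, ΣM about F: R_E^{EF}·9 = 915.3 + 108.4, so R_E^{EF} = 113.7 kN and R_F = 203.4 − 113.7 = 89.66 kN.

R_F = 89.66 kN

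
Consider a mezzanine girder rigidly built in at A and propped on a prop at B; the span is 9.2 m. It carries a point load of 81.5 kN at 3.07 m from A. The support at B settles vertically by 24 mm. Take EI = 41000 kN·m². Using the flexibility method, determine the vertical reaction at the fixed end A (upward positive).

Release the roller at B. Primary structure: cantilever fixed at A.
Deflection at B on the released cantilever, summing each load's contribution:
  point load 81.5 at a = 3.07: Pa²(3L − a)/(6EI) = 3140/EI
Tip deflection under a unit load at B: L³/(3EI) = 259.6/EI.
With EI = 41000 kN·m²: δ_0 = 0.076594 m and δ_{BB} = 0.006331 m/kN.
Compatibility — the beam at B must follow the support down by 0.024 m: δ_0 − R_B·δ_{BB} = 0.024, so R_B = (0.076594 − 0.024)/0.006331 = 8.308 kN.
Vertical equilibrium: R_A = ΣP − R_B = 81.5 − 8.308 = 73.19 kN.

R_A = 73.19 kN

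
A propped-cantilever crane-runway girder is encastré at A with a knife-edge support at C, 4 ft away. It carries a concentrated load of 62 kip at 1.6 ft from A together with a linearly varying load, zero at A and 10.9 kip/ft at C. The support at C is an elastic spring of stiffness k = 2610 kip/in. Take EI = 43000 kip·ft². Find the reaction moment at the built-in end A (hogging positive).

Remove the prop at C; the released (primary) structure is a cantilever built in at A.
Primary-structure tip deflection at C by superposition:
  point load 62 at a = 1.6: Pa²(3L − a)/(6EI) = 275.1/EI
  triangular load, peak 10.9 at the free end: 11w₀L⁴/(120EI) = 255.8/EI
  δ_0 = 530.9/EI
Flexibility coefficient — unit upward force at C: δ_{CC} = L³/(3EI) = 21.33/EI.
With EI = 43000 kip·ft²: δ_0 = 0.012347 ft and δ_{CC} = 0.000496 ft/kip.
Compatibility — the spring shortens by R_C/k under the reaction it provides: δ_0 − R_C·δ_{CC} = R_C/k. With 1/k = 1/(2610×12) ft/kip = 0.000032 ft/kip, R_C = δ_0 / (δ_{CC} + 1/k) = 0.012347 / (0.000496 + 0.000032) = 23.38 kip.
Moment equilibrium about A: M_A = Σ(load moments about A) − R_C·L = 157.3 − 23.38×4 = 63.81 kip·ft.

M_A = 63.81 kip·ft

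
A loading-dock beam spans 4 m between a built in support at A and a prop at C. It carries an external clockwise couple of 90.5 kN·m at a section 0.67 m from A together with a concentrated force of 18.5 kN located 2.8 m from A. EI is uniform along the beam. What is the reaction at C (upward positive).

R_C = 20.84 kN

Release the roller at C. Primary structure: cantilever fixed at A.
Free-end deflection of the primary structure under the applied loading (downward +):
  clockwise couple 90.5 at a = 0.67: M₀a(2L − a)/(2EI) = 222.2/EI
  point load 18.5 at a = 2.8: Pa²(3L − a)/(6EI) = 222.4/EI
  δ_0 = 444.6/EI
Flexibility coefficient — unit upward force at C: δ_{CC} = L³/(3EI) = 21.33/EI.
The prop prevents deflection at C: R_C = δ_0/δ_{CC} = 444.6/21.33 = 20.84 kN.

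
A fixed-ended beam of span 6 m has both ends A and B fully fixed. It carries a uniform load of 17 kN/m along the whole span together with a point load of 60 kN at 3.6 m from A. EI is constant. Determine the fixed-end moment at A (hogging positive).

M_A = 85.56 kN·m

Release both end moments; the primary structure is a simply-supported span AB with redundants M_A and M_B.
End rotations of the released simple span under the applied load (×1/EI):
  at A: UDL 17: wL³/(24EI) = 153/EI
  at B: UDL 17: wL³/(24EI) = 153/EI
  at A: point load 60 at a = 3.6: Pab(L + b)/(6LEI) = 121/EI
  at B: point load 60 at a = 3.6: Pab(L + a)/(6LEI) = 138.2/EI
  θ_A0 = 274/EI,  θ_B0 = 291.2/EI
Flexibility coefficients: a unit moment at one end gives L/(3EI) there and L/(6EI) at the far end, so f₁₁ = f₂₂ = 2/EI and f₁₂ = f₂₁ = 1/EI.
Compatibility — zero rotation at each built-in end:
  2 M_A + 1 M_B = 274
  1 M_A + 2 M_B = 291.2
Solving the pair gives M_A = 85.56 kN·m and M_B = 102.8 kN·m (hogging).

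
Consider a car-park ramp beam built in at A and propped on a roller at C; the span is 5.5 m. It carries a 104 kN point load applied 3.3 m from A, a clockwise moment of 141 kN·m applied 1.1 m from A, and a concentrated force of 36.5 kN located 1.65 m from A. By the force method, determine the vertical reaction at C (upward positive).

R_C = 63.21 kN

Remove the prop at C; the released (primary) structure is a cantilever built in at A.
Primary-structure tip deflection at C by superposition:
  point load 104 at a = 3.3: Pa²(3L − a)/(6EI) = 2492/EI
  clockwise couple 141 at a = 1.1: M₀a(2L − a)/(2EI) = 767.7/EI
  point load 36.5 at a = 1.65: Pa²(3L − a)/(6EI) = 245.9/EI
  δ_0 = 3505/EI
Tip deflection under a unit load at C: L³/(3EI) = 55.46/EI.
Compatibility at C: δ_0 − R_C·δ_{CC} = 0, so R_C = 3505/55.46 = 63.21 kN.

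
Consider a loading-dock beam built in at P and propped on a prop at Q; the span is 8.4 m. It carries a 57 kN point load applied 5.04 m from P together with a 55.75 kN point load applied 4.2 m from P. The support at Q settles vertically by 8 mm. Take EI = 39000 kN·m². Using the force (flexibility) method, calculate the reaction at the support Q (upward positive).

Choose R_Q as the redundant. The primary structure is the cantilever fixed at P.
Deflection at Q on the released cantilever, summing each load's contribution:
  point load 57 at a = 5.04: Pa²(3L − a)/(6EI) = 4865/EI
  point load 55.75 at a = 4.2: Pa²(3L − a)/(6EI) = 3442/EI
  δ_0 = 8307/EI
Tip deflection under a unit load at Q: L³/(3EI) = 197.6/EI.
With EI = 39000 kN·m²: δ_0 = 0.213 m and δ_{QQ} = 0.005066 m/kN.
Compatibility — the beam at Q must follow the support down by 0.008 m: δ_0 − R_Q·δ_{QQ} = 0.008, so R_Q = (0.213 − 0.008)/0.005066 = 40.47 kN.

R_Q = 40.47 kN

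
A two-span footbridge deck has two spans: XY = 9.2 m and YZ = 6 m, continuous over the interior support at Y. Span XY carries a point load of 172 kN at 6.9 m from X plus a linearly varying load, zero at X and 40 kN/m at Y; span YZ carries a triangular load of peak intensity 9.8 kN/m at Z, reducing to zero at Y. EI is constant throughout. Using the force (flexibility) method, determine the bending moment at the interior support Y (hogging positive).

M_Y = 301.9 kN·m

Take M_Y as the redundant. Released structure: two simple spans XY and YZ with a hinge at Y.
End slopes at the hinge Y, treating each span as simply supported:
  span XY: point load 172 at a = 6.9: Pab(L + a)/(6LEI) = 796.1/EI
  span XY: triangular load, peak 40: w₀L³/(45EI) = 692.2/EI
  span YZ: triangular load, peak 9.8: 7w₀L³/(360EI) = 41.16/EI
  relative rotation θ_0 = (1488 + 41.16)/EI = 1529/EI
A unit hogging moment at Y produces rotation L₁/(3EI) + L₂/(3EI) = 5.067/EI.
Compatibility: M_Y·(L₁+L₂)/(3EI) = θ_0, giving M_Y = 301.9 kN·m (hogging).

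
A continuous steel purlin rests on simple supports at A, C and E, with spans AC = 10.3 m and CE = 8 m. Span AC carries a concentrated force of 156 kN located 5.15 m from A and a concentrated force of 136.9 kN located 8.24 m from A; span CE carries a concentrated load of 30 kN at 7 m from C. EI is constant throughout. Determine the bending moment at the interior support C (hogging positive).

M_C = 290.3 kN·m

Take M_C as the redundant. Released structure: two simple spans AC and CE with a hinge at C.
End slopes at the hinge C, treating each span as simply supported:
  span AC: point load 156 at a = 5.15: Pab(L + a)/(6LEI) = 1034/EI
  span AC: point load 136.9 at a = 8.24: Pab(L + a)/(6LEI) = 697.1/EI
  span CE: point load 30 at a = 7: Pab(L + b)/(6LEI) = 39.38/EI
  relative rotation θ_0 = (1732 + 39.38)/EI = 1771/EI
A unit hogging moment at C produces rotation L₁/(3EI) + L₂/(3EI) = 6.1/EI.
Compatibility: M_C·(L₁+L₂)/(3EI) = θ_0, giving M_C = 290.3 kN·m (hogging).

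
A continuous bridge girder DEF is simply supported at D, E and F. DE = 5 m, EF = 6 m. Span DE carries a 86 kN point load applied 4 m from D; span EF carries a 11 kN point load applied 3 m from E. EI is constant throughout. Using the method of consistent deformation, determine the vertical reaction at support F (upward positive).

R_F = -0.3159 kN

Insert a hinge at E; M_E is the redundant, and each span becomes simply supported.
End slopes at the hinge E, treating each span as simply supported:
  span DE: point load 86 at a = 4: Pab(L + a)/(6LEI) = 103.2/EI
  span EF: point load 11 at a = 3: Pab(L + b)/(6LEI) = 24.75/EI
  relative rotation θ_0 = (103.2 + 24.75)/EI = 128/EI
A unit hogging moment at E produces rotation L₁/(3EI) + L₂/(3EI) = 3.667/EI.
Slope continuity at E: θ_0 = M_E·3.667/EI, so M_E = 128/3.667 = 34.9 kN·m (hogging).
Span EF, ΣM about F: R_E^{EF}·6 = 33 + 34.9, so R_E^{EF} = 11.32 kN and R_F = 11 − 11.32 = -0.3159 kN.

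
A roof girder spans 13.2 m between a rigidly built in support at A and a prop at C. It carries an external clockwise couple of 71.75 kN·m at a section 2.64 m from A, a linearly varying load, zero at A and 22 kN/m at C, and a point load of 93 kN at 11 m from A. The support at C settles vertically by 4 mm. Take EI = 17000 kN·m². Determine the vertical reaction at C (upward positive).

R_C = 152.7 kN

Choose R_C as the redundant. The primary structure is the cantilever fixed at A.
Free-end deflection of the primary structure under the applied loading (downward +):
  clockwise couple 71.75 at a = 2.64: M₀a(2L − a)/(2EI) = 2250/EI
  triangular load, peak 22 at the free end: 11w₀L⁴/(120EI) = 61225/EI
  point load 93 at a = 11: Pa²(3L − a)/(6EI) = 53639/EI
  δ_0 = 117115/EI
Tip deflection under a unit load at C: L³/(3EI) = 766.7/EI.
With EI = 17000 kN·m²: δ_0 = 6.8891 m and δ_{CC} = 0.045097 m/kN.
Compatibility — the beam at C must follow the support down by 0.004 m: δ_0 − R_C·δ_{CC} = 0.004, so R_C = (6.8891 − 0.004)/0.045097 = 152.7 kN.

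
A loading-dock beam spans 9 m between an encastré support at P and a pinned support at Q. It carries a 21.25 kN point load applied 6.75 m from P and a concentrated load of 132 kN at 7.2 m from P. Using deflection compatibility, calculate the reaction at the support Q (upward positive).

R_Q = 106.4 kN

Remove the prop at Q; the released (primary) structure is a cantilever built in at P.
Free-end deflection of the primary structure under the applied loading (downward +):
  point load 21.25 at a = 6.75: Pa²(3L − a)/(6EI) = 3268/EI
  point load 132 at a = 7.2: Pa²(3L − a)/(6EI) = 22582/EI
  δ_0 = 25849/EI
Flexibility coefficient — unit upward force at Q: δ_{QQ} = L³/(3EI) = 243/EI.
Compatibility at Q: δ_0 − R_Q·δ_{QQ} = 0, so R_Q = 25849/243 = 106.4 kN.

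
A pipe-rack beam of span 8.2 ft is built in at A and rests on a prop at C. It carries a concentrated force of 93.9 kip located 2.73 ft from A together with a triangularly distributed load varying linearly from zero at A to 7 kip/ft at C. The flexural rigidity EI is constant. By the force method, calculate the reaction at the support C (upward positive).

Release the roller at C. Primary structure: cantilever fixed at A.
Deflection at C on the released cantilever, summing each load's contribution:
  point load 93.9 at a = 2.73: Pa²(3L − a)/(6EI) = 2551/EI
  triangular load, peak 7 at the free end: 11w₀L⁴/(120EI) = 2901/EI
  δ_0 = 5452/EI
Flexibility coefficient — unit upward force at C: δ_{CC} = L³/(3EI) = 183.8/EI.
Compatibility at C: δ_0 − R_C·δ_{CC} = 0, so R_C = 5452/183.8 = 29.66 kip.

R_C = 29.66 kip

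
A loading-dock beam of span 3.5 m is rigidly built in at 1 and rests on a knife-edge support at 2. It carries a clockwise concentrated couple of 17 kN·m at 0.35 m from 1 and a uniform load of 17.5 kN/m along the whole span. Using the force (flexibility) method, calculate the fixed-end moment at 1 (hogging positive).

Choose R_2 as the redundant. The primary structure is the cantilever fixed at 1.
Primary-structure tip deflection at 2 by superposition:
  clockwise couple 17 at a = 0.35: M₀a(2L − a)/(2EI) = 19.78/EI
  UDL 17.5: wL⁴/(8EI) = 328.3/EI
  δ_0 = 348/EI
Tip deflection under a unit load at 2: L³/(3EI) = 14.29/EI.
The prop prevents deflection at 2: R_2 = δ_0/δ_{22} = 348/14.29 = 24.35 kN.
Moment equilibrium about 1: M_1 = Σ(load moments about 1) − R_2·L = 124.2 − 24.35×3.5 = 38.95 kN·m.

M_1 = 38.95 kN·m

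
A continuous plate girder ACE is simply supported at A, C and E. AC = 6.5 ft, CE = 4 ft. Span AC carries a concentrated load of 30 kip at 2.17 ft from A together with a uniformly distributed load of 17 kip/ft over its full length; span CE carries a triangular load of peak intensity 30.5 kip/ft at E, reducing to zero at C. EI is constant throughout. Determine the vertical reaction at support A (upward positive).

R_A = 62.26 kip

Insert a hinge at C; M_C is the redundant, and each span becomes simply supported.
Discontinuity in slope at C on the released structure — sum the simple-span end rotations:
  span AC: point load 30 at a = 2.17: Pab(L + a)/(6LEI) = 62.66/EI
  span AC: UDL 17: wL³/(24EI) = 194.5/EI
  span CE: triangular load, peak 30.5: 7w₀L³/(360EI) = 37.96/EI
  relative rotation θ_0 = (257.2 + 37.96)/EI = 295.1/EI
A unit hogging moment at C produces rotation L₁/(3EI) + L₂/(3EI) = 3.5/EI.
Compatibility: M_C·(L₁+L₂)/(3EI) = θ_0, giving M_C = 84.33 kip·ft (hogging).
Span AC, ΣM about A with M_C applied at C: R_C^{AC}·6.5 = 424.2 + 84.33, so R_C^{AC} = 78.24 kip and R_A = 140.5 − 78.24 = 62.26 kip.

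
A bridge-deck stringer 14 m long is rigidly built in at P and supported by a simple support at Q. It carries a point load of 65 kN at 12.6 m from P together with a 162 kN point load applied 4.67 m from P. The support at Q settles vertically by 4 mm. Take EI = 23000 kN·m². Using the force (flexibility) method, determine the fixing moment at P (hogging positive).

Release the roller at Q. Primary structure: cantilever fixed at P.
Downward deflection at the released point Q due to the loads:
  point load 65 at a = 12.6: Pa²(3L − a)/(6EI) = 50565/EI
  point load 162 at a = 4.67: Pa²(3L − a)/(6EI) = 21981/EI
  δ_0 = 72546/EI
Flexibility coefficient — unit upward force at Q: δ_{QQ} = L³/(3EI) = 914.7/EI.
With EI = 23000 kN·m²: δ_0 = 3.1542 m and δ_{QQ} = 0.039768 m/kN.
Compatibility — the beam at Q must follow the support down by 0.004 m: δ_0 − R_Q·δ_{QQ} = 0.004, so R_Q = (3.1542 − 0.004)/0.039768 = 79.21 kN.
Moment equilibrium about P: M_P = Σ(load moments about P) − R_Q·L = 1576 − 79.21×14 = 466.5 kN·m.

M_P = 466.5 kN·m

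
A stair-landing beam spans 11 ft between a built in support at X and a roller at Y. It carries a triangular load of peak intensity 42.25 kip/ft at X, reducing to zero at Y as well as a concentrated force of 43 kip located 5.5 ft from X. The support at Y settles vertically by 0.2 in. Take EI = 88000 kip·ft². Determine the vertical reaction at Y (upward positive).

R_Y = 56.61 kip

Choose R_Y as the redundant. The primary structure is the cantilever fixed at X.
Primary-structure tip deflection at Y by superposition:
  triangular load, peak 42.25 at the fixed end: w₀L⁴/(30EI) = 20619/EI
  point load 43 at a = 5.5: Pa²(3L − a)/(6EI) = 5962/EI
  δ_0 = 26581/EI
Flexibility coefficient — unit upward force at Y: δ_{YY} = L³/(3EI) = 443.7/EI.
With EI = 88000 kip·ft²: δ_0 = 0.30206 ft and δ_{YY} = 0.005042 ft/kip.
Compatibility — the beam at Y must follow the support down by 0.01667 ft: δ_0 − R_Y·δ_{YY} = 0.01667, so R_Y = (0.30206 − 0.01667)/0.005042 = 56.61 kip.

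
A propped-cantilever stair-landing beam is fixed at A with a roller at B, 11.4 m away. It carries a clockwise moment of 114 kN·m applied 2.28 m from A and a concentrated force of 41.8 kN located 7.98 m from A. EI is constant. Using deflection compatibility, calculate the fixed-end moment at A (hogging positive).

Remove the prop at B; the released (primary) structure is a cantilever built in at A.
Free-end deflection of the primary structure under the applied loading (downward +):
  clockwise couple 114 at a = 2.28: M₀a(2L − a)/(2EI) = 2667/EI
  point load 41.8 at a = 7.98: Pa²(3L − a)/(6EI) = 11632/EI
  δ_0 = 14299/EI
Flexibility coefficient — unit upward force at B: δ_{BB} = L³/(3EI) = 493.8/EI.
The prop prevents deflection at B: R_B = δ_0/δ_{BB} = 14299/493.8 = 28.95 kN.
Moment equilibrium about A: M_A = Σ(load moments about A) − R_B·L = 447.6 − 28.95×11.4 = 117.5 kN·m.

M_A = 117.5 kN·m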